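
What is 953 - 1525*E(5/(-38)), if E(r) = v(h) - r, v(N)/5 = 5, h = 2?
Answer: -1420161/38 ≈ -37373.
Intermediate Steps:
v(N) = 25 (v(N) = 5*5 = 25)
E(r) = 25 - r
953 - 1525*E(5/(-38)) = 953 - 1525*(25 - 5/(-38)) = 953 - 1525*(25 - 5*(-1)/38) = 953 - 1525*(25 - 1*(-5/38)) = 953 - 1525*(25 + 5/38) = 953 - 1525*955/38 = 953 - 1456375/38 = -1420161/38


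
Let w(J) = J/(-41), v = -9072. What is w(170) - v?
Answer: 371782/41 ≈ 9067.9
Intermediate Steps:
w(J) = -J/41 (w(J) = J*(-1/41) = -J/41)
w(170) - v = -1/41*170 - 1*(-9072) = -170/41 + 9072 = 371782/41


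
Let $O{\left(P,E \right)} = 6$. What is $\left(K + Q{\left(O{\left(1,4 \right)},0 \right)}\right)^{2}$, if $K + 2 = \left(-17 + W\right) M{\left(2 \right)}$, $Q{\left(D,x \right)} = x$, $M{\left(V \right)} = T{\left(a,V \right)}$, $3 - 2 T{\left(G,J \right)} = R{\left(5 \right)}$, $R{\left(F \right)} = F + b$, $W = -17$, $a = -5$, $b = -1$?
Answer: $225$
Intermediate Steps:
$R{\left(F \right)} = -1 + F$ ($R{\left(F \right)} = F - 1 = -1 + F$)
$T{\left(G,J \right)} = - \frac{1}{2}$ ($T{\left(G,J \right)} = \frac{3}{2} - \frac{-1 + 5}{2} = \frac{3}{2} - 2 = - \frac{1}{2}$)
$M{\left(V \right)} = - \frac{1}{2}$
$K = 15$ ($K = -2 + \left(-17 - 17\right) \left(- \frac{1}{2}\right) = -2 - -17 = -2 + 17 = 15$)
$\left(K + Q{\left(O{\left(1,4 \right)},0 \right)}\right)^{2} = \left(15 + 0\right)^{2} = 15^{2} = 225$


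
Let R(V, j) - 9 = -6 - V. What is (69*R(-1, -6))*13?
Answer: 3588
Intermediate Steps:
R(V, j) = 3 - V (R(V, j) = 9 + (-6 - V) = 3 - V)
(69*R(-1, -6))*13 = (69*(3 - 1*(-1)))*13 = (69*(3 + 1))*13 = (69*4)*13 = 276*13 = 3588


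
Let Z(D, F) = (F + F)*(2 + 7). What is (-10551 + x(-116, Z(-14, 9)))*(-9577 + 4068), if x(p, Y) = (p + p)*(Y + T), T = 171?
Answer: 483728763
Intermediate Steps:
Z(D, F) = 18*F (Z(D, F) = (2*F)*9 = 18*F)
x(p, Y) = 2*p*(171 + Y) (x(p, Y) = (p + p)*(Y + 171) = (2*p)*(171 + Y) = 2*p*(171 + Y))
(-10551 + x(-116, Z(-14, 9)))*(-9577 + 4068) = (-10551 + 2*(-116)*(171 + 18*9))*(-9577 + 4068) = (-10551 + 2*(-116)*(171 + 162))*(-5509) = (-10551 + 2*(-116)*333)*(-5509) = (-10551 - 77256)*(-5509) = -87807*(-5509) = 483728763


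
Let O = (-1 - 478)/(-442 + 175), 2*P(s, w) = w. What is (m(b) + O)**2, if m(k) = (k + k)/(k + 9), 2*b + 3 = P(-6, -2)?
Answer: 5221225/3493161 ≈ 1.4947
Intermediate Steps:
P(s, w) = w/2
b = -2 (b = -3/2 + ((1/2)*(-2))/2 = -3/2 + (1/2)*(-1) = -3/2 - 1/2 = -2)
O = 479/267 (O = -479/(-267) = -479*(-1/267) = 479/267 ≈ 1.7940)
m(k) = 2*k/(9 + k) (m(k) = (2*k)/(9 + k) = 2*k/(9 + k))
(m(b) + O)**2 = (2*(-2)/(9 - 2) + 479/267)**2 = (2*(-2)/7 + 479/267)**2 = (2*(-2)*(1/7) + 479/267)**2 = (-4/7 + 479/267)**2 = (2285/1869)**2 = 5221225/3493161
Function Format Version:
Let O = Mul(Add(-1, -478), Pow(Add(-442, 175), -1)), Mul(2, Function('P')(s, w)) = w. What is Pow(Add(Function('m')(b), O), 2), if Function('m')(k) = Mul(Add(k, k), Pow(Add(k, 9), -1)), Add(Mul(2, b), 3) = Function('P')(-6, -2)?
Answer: Rational(5221225, 3493161) ≈ 1.4947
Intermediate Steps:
Function('P')(s, w) = Mul(Rational(1, 2), w)
b = -2 (b = Add(Rational(-3, 2), Mul(Rational(1, 2), Mul(Rational(1, 2), -2))) = Add(Rational(-3, 2), Mul(Rational(1, 2), -1)) = Add(Rational(-3, 2), Rational(-1, 2)) = -2)
O = Rational(479, 267) (O = Mul(-479, Pow(-267, -1)) = Mul(-479, Rational(-1, 267)) = Rational(479, 267) ≈ 1.7940)
Function('m')(k) = Mul(2, k, Pow(Add(9, k), -1)) (Function('m')(k) = Mul(Mul(2, k), Pow(Add(9, k), -1)) = Mul(2, k, Pow(Add(9, k), -1)))
Pow(Add(Function('m')(b), O), 2) = Pow(Add(Mul(2, -2, Pow(Add(9, -2), -1)), Rational(479, 267)), 2) = Pow(Add(Mul(2, -2, Pow(7, -1)), Rational(479, 267)), 2) = Pow(Add(Mul(2, -2, Rational(1, 7)), Rational(479, 267)), 2) = Pow(Add(Rational(-4, 7), Rational(479, 267)), 2) = Pow(Rational(2285, 1869), 2) = Rational(5221225, 3493161)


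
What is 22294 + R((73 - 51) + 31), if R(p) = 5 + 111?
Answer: 22410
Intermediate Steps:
R(p) = 116
22294 + R((73 - 51) + 31) = 22294 + 116 = 22410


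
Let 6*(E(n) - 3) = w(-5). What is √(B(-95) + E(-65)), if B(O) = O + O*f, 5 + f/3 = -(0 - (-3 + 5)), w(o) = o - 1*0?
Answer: √27438/6 ≈ 27.607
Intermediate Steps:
w(o) = o (w(o) = o + 0 = o)
f = -9 (f = -15 + 3*(-(0 - (-3 + 5))) = -15 + 3*(-(0 - 1*2)) = -15 + 3*(-(0 - 2)) = -15 + 3*(-1*(-2)) = -15 + 3*2 = -15 + 6 = -9)
B(O) = -8*O (B(O) = O + O*(-9) = O - 9*O = -8*O)
E(n) = 13/6 (E(n) = 3 + (⅙)*(-5) = 3 - ⅚ = 13/6)
√(B(-95) + E(-65)) = √(-8*(-95) + 13/6) = √(760 + 13/6) = √(4573/6) = √27438/6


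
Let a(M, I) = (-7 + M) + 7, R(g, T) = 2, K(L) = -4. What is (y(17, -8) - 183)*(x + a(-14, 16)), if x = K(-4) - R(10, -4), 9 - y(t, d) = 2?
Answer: 3520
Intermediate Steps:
y(t, d) = 7 (y(t, d) = 9 - 1*2 = 9 - 2 = 7)
a(M, I) = M
x = -6 (x = -4 - 1*2 = -4 - 2 = -6)
(y(17, -8) - 183)*(x + a(-14, 16)) = (7 - 183)*(-6 - 14) = -176*(-20) = 3520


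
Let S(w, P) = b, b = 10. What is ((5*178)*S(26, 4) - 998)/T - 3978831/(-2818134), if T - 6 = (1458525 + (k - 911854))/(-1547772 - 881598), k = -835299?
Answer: 2256605410146077/1745463898068 ≈ 1292.8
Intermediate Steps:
S(w, P) = 10
T = 7432424/1214685 (T = 6 + (1458525 + (-835299 - 911854))/(-1547772 - 881598) = 6 + (1458525 - 1747153)/(-2429370) = 6 - 288628*(-1/2429370) = 6 + 144314/1214685 = 7432424/1214685 ≈ 6.1188)
((5*178)*S(26, 4) - 998)/T - 3978831/(-2818134) = ((5*178)*10 - 998)/(7432424/1214685) - 3978831/(-2818134) = (890*10 - 998)*(1214685/7432424) - 3978831*(-1/2818134) = (8900 - 998)*(1214685/7432424) + 1326277/939378 = 7902*(1214685/7432424) + 1326277/939378 = 4799220435/3716212 + 1326277/939378 = 2256605410146077/1745463898068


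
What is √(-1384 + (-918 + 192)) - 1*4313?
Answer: -4313 + I*√2110 ≈ -4313.0 + 45.935*I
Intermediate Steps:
√(-1384 + (-918 + 192)) - 1*4313 = √(-1384 - 726) - 4313 = √(-2110) - 4313 = I*√2110 - 4313 = -4313 + I*√2110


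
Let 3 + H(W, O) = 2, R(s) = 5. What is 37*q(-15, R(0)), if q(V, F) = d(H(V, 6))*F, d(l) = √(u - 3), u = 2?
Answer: 185*I ≈ 185.0*I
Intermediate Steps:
H(W, O) = -1 (H(W, O) = -3 + 2 = -1)
d(l) = I (d(l) = √(2 - 3) = √(-1) = I)
q(V, F) = I*F
37*q(-15, R(0)) = 37*(I*5) = 37*(5*I) = 185*I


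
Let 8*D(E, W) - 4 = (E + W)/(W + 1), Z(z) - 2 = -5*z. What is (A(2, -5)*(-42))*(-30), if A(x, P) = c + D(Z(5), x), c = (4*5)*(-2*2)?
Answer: -202545/2 ≈ -1.0127e+5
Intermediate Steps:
Z(z) = 2 - 5*z
D(E, W) = ½ + (E + W)/(8*(1 + W)) (D(E, W) = ½ + ((E + W)/(W + 1))/8 = ½ + ((E + W)/(1 + W))/8 = ½ + (E + W)/(8*(1 + W)))
c = -80 (c = 20*(-4) = -80)
A(x, P) = -80 + (-19 + 5*x)/(8*(1 + x)) (A(x, P) = -80 + (4 + (2 - 5*5) + 5*x)/(8*(1 + x)) = -80 + (4 + (2 - 25) + 5*x)/(8*(1 + x)) = -80 + (4 - 23 + 5*x)/(8*(1 + x)) = -80 + (-19 + 5*x)/(8*(1 + x)))
(A(2, -5)*(-42))*(-30) = (((-659 - 635*2)/(8*(1 + 2)))*(-42))*(-30) = (((⅛)*(-659 - 1270)/3)*(-42))*(-30) = (((⅛)*(⅓)*(-1929))*(-42))*(-30) = -643/8*(-42)*(-30) = (13503/4)*(-30) = -202545/2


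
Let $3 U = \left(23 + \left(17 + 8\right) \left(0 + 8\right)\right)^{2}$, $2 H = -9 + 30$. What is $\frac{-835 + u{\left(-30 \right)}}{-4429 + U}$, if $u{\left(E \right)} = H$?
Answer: $- \frac{4947}{72884} \approx -0.067875$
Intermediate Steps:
$H = \frac{21}{2}$ ($H = \frac{-9 + 30}{2} = \frac{1}{2} \cdot 21 = \frac{21}{2} \approx 10.5$)
$u{\left(E \right)} = \frac{21}{2}$
$U = \frac{49729}{3}$ ($U = \frac{\left(23 + \left(17 + 8\right) \left(0 + 8\right)\right)^{2}}{3} = \frac{\left(23 + 25 \cdot 8\right)^{2}}{3} = \frac{\left(23 + 200\right)^{2}}{3} = \frac{223^{2}}{3} = \frac{1}{3} \cdot 49729 = \frac{49729}{3} \approx 16576.0$)
$\frac{-835 + u{\left(-30 \right)}}{-4429 + U} = \frac{-835 + \frac{21}{2}}{-4429 + \frac{49729}{3}} = - \frac{1649}{2 \cdot \frac{36442}{3}} = \left(- \frac{1649}{2}\right) \frac{3}{36442} = - \frac{4947}{72884}$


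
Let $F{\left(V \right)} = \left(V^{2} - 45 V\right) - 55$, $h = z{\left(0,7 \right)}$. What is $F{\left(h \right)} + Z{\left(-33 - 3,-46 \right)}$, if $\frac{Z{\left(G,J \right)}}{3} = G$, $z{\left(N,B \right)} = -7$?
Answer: $201$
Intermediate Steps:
$Z{\left(G,J \right)} = 3 G$
$h = -7$
$F{\left(V \right)} = -55 + V^{2} - 45 V$
$F{\left(h \right)} + Z{\left(-33 - 3,-46 \right)} = \left(-55 + \left(-7\right)^{2} - -315\right) + 3 \left(-33 - 3\right) = \left(-55 + 49 + 315\right) + 3 \left(-36\right) = 309 - 108 = 201$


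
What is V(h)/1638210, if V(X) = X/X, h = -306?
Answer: 1/1638210 ≈ 6.1042e-7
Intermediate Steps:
V(X) = 1
V(h)/1638210 = 1/1638210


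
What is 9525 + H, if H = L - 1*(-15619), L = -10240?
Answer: 14904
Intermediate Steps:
H = 5379 (H = -10240 - 1*(-15619) = -10240 + 15619 = 5379)
9525 + H = 9525 + 5379 = 14904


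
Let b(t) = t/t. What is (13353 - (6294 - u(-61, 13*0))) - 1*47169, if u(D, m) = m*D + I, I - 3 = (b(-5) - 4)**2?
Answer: -40098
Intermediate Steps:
b(t) = 1
I = 12 (I = 3 + (1 - 4)**2 = 3 + (-3)**2 = 3 + 9 = 12)
u(D, m) = 12 + D*m (u(D, m) = m*D + 12 = D*m + 12 = 12 + D*m)
(13353 - (6294 - u(-61, 13*0))) - 1*47169 = (13353 - (6294 - (12 - 793*0))) - 1*47169 = (13353 - (6294 - (12 - 61*0))) - 47169 = (13353 - (6294 - (12 + 0))) - 47169 = (13353 - (6294 - 1*12)) - 47169 = (13353 - (6294 - 12)) - 47169 = (13353 - 1*6282) - 47169 = (13353 - 6282) - 47169 = 7071 - 47169 = -40098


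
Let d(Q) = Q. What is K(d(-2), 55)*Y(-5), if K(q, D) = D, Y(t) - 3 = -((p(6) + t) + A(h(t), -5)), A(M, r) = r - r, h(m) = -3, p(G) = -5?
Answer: 715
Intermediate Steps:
A(M, r) = 0
Y(t) = 8 - t (Y(t) = 3 - ((-5 + t) + 0) = 3 - (-5 + t) = 3 + (5 - t) = 8 - t)
K(d(-2), 55)*Y(-5) = 55*(8 - 1*(-5)) = 55*(8 + 5) = 55*13 = 715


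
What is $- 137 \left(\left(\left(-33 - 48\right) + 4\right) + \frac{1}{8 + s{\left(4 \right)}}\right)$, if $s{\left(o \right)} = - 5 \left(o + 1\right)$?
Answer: $\frac{179470}{17} \approx 10557.0$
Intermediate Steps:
$s{\left(o \right)} = -5 - 5 o$ ($s{\left(o \right)} = - 5 \left(1 + o\right) = -5 - 5 o$)
$- 137 \left(\left(\left(-33 - 48\right) + 4\right) + \frac{1}{8 + s{\left(4 \right)}}\right) = - 137 \left(\left(\left(-33 - 48\right) + 4\right) + \frac{1}{8 - 25}\right) = - 137 \left(\left(-81 + 4\right) + \frac{1}{8 - 25}\right) = - 137 \left(-77 + \frac{1}{8 - 25}\right) = - 137 \left(-77 + \frac{1}{-17}\right) = - 137 \left(-77 - \frac{1}{17}\right) = \left(-137\right) \left(- \frac{1310}{17}\right) = \frac{179470}{17}$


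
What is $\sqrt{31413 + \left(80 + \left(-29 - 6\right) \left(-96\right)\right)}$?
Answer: $\sqrt{34853} \approx 186.69$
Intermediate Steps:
$\sqrt{31413 + \left(80 + \left(-29 - 6\right) \left(-96\right)\right)} = \sqrt{31413 + \left(80 - -3360\right)} = \sqrt{31413 + \left(80 + 3360\right)} = \sqrt{31413 + 3440} = \sqrt{34853}$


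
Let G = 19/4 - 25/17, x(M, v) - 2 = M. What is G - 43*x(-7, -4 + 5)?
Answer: 14843/68 ≈ 218.28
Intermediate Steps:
x(M, v) = 2 + M
G = 223/68 (G = 19*(1/4) - 25*1/17 = 19/4 - 25/17 = 223/68 ≈ 3.2794)
G - 43*x(-7, -4 + 5) = 223/68 - 43*(2 - 7) = 223/68 - 43*(-5) = 223/68 + 215 = 14843/68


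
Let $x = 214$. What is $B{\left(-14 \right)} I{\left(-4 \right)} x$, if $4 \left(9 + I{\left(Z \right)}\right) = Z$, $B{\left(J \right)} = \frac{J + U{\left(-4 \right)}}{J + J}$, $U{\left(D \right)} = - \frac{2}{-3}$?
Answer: $- \frac{21400}{21} \approx -1019.0$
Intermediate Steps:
$U{\left(D \right)} = \frac{2}{3}$ ($U{\left(D \right)} = \left(-2\right) \left(- \frac{1}{3}\right) = \frac{2}{3}$)
$B{\left(J \right)} = \frac{\frac{2}{3} + J}{2 J}$ ($B{\left(J \right)} = \frac{J + \frac{2}{3}}{J + J} = \frac{\frac{2}{3} + J}{2 J}$)
$I{\left(Z \right)} = -9 + \frac{Z}{4}$
$B{\left(-14 \right)} I{\left(-4 \right)} x = \frac{2 + 3 \left(-14\right)}{6 \left(-14\right)} \left(-9 + \frac{1}{4} \left(-4\right)\right) 214 = \frac{1}{6} \left(- \frac{1}{14}\right) \left(2 - 42\right) \left(-9 - 1\right) 214 = \frac{1}{6} \left(- \frac{1}{14}\right) \left(-40\right) \left(-10\right) 214 = \frac{10}{21} \left(-10\right) 214 = \left(- \frac{100}{21}\right) 214 = - \frac{21400}{21}$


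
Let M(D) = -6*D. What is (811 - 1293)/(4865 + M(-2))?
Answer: -482/4877 ≈ -0.098831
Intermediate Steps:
(811 - 1293)/(4865 + M(-2)) = (811 - 1293)/(4865 - 6*(-2)) = -482/(4865 + 12) = -482/4877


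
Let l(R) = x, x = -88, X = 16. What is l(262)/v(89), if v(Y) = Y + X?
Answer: -88/105 ≈ -0.83809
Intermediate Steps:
l(R) = -88
v(Y) = 16 + Y (v(Y) = Y + 16 = 16 + Y)
l(262)/v(89) = -88/(16 + 89) = -88/105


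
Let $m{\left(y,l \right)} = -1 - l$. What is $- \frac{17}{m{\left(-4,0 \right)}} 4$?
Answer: $68$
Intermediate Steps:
$- \frac{17}{m{\left(-4,0 \right)}} 4 = - \frac{17}{-1 - 0} \cdot 4 = - \frac{17}{-1 + 0} \cdot 4 = - \frac{17}{-1} \cdot 4 = \left(-17\right) \left(-1\right) 4 = 17 \cdot 4 = 68$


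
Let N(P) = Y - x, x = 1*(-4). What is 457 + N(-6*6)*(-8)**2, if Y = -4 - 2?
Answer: 329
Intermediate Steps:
Y = -6
x = -4
N(P) = -2 (N(P) = -6 - 1*(-4) = -6 + 4 = -2)
457 + N(-6*6)*(-8)**2 = 457 - 2*(-8)**2 = 457 - 2*64 = 457 - 128 = 329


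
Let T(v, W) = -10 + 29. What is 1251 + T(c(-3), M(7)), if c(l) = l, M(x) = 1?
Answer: 1270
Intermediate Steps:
T(v, W) = 19
1251 + T(c(-3), M(7)) = 1251 + 19 = 1270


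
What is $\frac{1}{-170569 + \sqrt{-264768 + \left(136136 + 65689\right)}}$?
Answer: $- \frac{170569}{29093846704} - \frac{i \sqrt{62943}}{29093846704} \approx -5.8627 \cdot 10^{-6} - 8.6233 \cdot 10^{-9} i$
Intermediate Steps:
$\frac{1}{-170569 + \sqrt{-264768 + \left(136136 + 65689\right)}} = \frac{1}{-170569 + \sqrt{-264768 + 201825}} = \frac{1}{-170569 + \sqrt{-62943}} = \frac{1}{-170569 + i \sqrt{62943}}$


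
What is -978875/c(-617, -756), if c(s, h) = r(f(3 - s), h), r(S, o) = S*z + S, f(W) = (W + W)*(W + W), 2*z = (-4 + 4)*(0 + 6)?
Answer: -39155/61504 ≈ -0.63663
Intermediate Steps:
z = 0 (z = ((-4 + 4)*(0 + 6))/2 = (0*6)/2 = (½)*0 = 0)
f(W) = 4*W² (f(W) = (2*W)*(2*W) = 4*W²)
r(S, o) = S (r(S, o) = S*0 + S = 0 + S = S)
c(s, h) = 4*(3 - s)²
-978875/c(-617, -756) = -978875*1/(4*(-3 - 617)²) = -978875/(4*(-620)²) = -978875/(4*384400) = -978875/1537600 = -978875*1/1537600 = -39155/61504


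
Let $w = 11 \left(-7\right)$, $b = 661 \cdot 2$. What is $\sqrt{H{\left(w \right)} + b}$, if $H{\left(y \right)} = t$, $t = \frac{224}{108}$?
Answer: $\frac{5 \sqrt{4290}}{9} \approx 36.388$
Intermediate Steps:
$b = 1322$
$w = -77$
$t = \frac{56}{27}$ ($t = 224 \cdot \frac{1}{108} = \frac{56}{27} \approx 2.0741$)
$H{\left(y \right)} = \frac{56}{27}$
$\sqrt{H{\left(w \right)} + b} = \sqrt{\frac{56}{27} + 1322} = \sqrt{\frac{35750}{27}} = \frac{5 \sqrt{4290}}{9}$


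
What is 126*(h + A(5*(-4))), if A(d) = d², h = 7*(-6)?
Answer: 45108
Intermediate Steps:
h = -42
126*(h + A(5*(-4))) = 126*(-42 + (5*(-4))²) = 126*(-42 + (-20)²) = 126*(-42 + 400) = 126*358 = 45108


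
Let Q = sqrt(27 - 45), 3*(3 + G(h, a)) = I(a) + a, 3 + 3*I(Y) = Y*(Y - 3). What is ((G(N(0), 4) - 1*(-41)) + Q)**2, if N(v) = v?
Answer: 124567/81 + 710*I*sqrt(2)/3 ≈ 1537.9 + 334.7*I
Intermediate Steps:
I(Y) = -1 + Y*(-3 + Y)/3 (I(Y) = -1 + (Y*(Y - 3))/3 = -1 + (Y*(-3 + Y))/3 = -1 + Y*(-3 + Y)/3)
G(h, a) = -10/3 + a**2/9 (G(h, a) = -3 + ((-1 - a + a**2/3) + a)/3 = -3 + (-1 + a**2/3)/3 = -3 + (-1/3 + a**2/9) = -10/3 + a**2/9)
Q = 3*I*sqrt(2) (Q = sqrt(-18) = 3*I*sqrt(2) ≈ 4.2426*I)
((G(N(0), 4) - 1*(-41)) + Q)**2 = (((-10/3 + (1/9)*4**2) - 1*(-41)) + 3*I*sqrt(2))**2 = (((-10/3 + (1/9)*16) + 41) + 3*I*sqrt(2))**2 = (((-10/3 + 16/9) + 41) + 3*I*sqrt(2))**2 = ((-14/9 + 41) + 3*I*sqrt(2))**2 = (355/9 + 3*I*sqrt(2))**2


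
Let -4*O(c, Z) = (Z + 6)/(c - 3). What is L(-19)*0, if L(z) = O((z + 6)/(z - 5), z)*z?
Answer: 0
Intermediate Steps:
O(c, Z) = -(6 + Z)/(4*(-3 + c)) (O(c, Z) = -(Z + 6)/(4*(c - 3)) = -(6 + Z)/(4*(-3 + c)))
L(z) = z*(-6 - z)/(4*(-3 + (6 + z)/(-5 + z))) (L(z) = ((-6 - z)/(4*(-3 + (z + 6)/(z - 5))))*z = ((-6 - z)/(4*(-3 + (6 + z)/(-5 + z))))*z = z*(-6 - z)/(4*(-3 + (6 + z)/(-5 + z))))
L(-19)*0 = ((¼)*(-19)*(-5 - 19)*(6 - 19)/(-21 + 2*(-19)))*0 = ((¼)*(-19)*(-24)*(-13)/(-21 - 38))*0 = ((¼)*(-19)*(-24)*(-13)/(-59))*0 = ((¼)*(-19)*(-1/59)*(-24)*(-13))*0 = (1482/59)*0 = 0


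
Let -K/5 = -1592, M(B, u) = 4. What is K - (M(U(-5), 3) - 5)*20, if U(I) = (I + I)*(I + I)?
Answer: 7980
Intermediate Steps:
U(I) = 4*I² (U(I) = (2*I)*(2*I) = 4*I²)
K = 7960 (K = -5*(-1592) = 7960)
K - (M(U(-5), 3) - 5)*20 = 7960 - (4 - 5)*20 = 7960 - (-1)*20 = 7960 - 1*(-20) = 7960 + 20 = 7980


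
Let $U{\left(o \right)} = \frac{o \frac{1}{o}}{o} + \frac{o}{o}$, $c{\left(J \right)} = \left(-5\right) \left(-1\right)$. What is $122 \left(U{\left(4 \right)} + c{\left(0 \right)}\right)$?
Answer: $\frac{1525}{2} \approx 762.5$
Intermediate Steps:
$c{\left(J \right)} = 5$
$U{\left(o \right)} = 1 + \frac{1}{o}$ ($U{\left(o \right)} = 1 \frac{1}{o} + 1 = \frac{1}{o} + 1 = 1 + \frac{1}{o}$)
$122 \left(U{\left(4 \right)} + c{\left(0 \right)}\right) = 122 \left(\frac{1 + 4}{4} + 5\right) = 122 \left(\frac{1}{4} \cdot 5 + 5\right) = 122 \left(\frac{5}{4} + 5\right) = 122 \cdot \frac{25}{4} = \frac{1525}{2}$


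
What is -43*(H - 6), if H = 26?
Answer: -860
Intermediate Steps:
-43*(H - 6) = -43*(26 - 6) = -43*20 = -860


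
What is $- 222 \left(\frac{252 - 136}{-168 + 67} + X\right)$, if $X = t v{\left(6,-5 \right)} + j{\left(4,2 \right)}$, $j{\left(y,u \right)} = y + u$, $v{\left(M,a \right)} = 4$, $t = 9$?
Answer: $- \frac{915972}{101} \approx -9069.0$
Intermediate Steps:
$j{\left(y,u \right)} = u + y$
$X = 42$ ($X = 9 \cdot 4 + \left(2 + 4\right) = 36 + 6 = 42$)
$- 222 \left(\frac{252 - 136}{-168 + 67} + X\right) = - 222 \left(\frac{252 - 136}{-168 + 67} + 42\right) = - 222 \left(\frac{116}{-101} + 42\right) = - 222 \left(116 \left(- \frac{1}{101}\right) + 42\right) = - 222 \left(- \frac{116}{101} + 42\right) = \left(-222\right) \frac{4126}{101} = - \frac{915972}{101}$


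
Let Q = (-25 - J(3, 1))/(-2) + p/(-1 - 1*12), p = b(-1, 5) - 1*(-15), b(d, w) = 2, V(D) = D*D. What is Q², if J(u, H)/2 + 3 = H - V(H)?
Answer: 45369/676 ≈ 67.114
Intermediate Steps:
V(D) = D²
J(u, H) = -6 - 2*H² + 2*H (J(u, H) = -6 + 2*(H - H²) = -6 + (-2*H² + 2*H) = -6 - 2*H² + 2*H)
p = 17 (p = 2 - 1*(-15) = 2 + 15 = 17)
Q = 213/26 (Q = (-25 - (-6 - 2*1² + 2*1))/(-2) + 17/(-1 - 1*12) = (-25 - (-6 - 2*1 + 2))*(-½) + 17/(-1 - 12) = (-25 - (-6 - 2 + 2))*(-½) + 17/(-13) = (-25 - 1*(-6))*(-½) + 17*(-1/13) = (-25 + 6)*(-½) - 17/13 = -19*(-½) - 17/13 = 19/2 - 17/13 = 213/26 ≈ 8.1923)
Q² = (213/26)² = 45369/676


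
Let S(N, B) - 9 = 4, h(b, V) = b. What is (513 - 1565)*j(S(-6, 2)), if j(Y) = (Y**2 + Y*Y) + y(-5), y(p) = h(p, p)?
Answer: -350316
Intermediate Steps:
y(p) = p
S(N, B) = 13 (S(N, B) = 9 + 4 = 13)
j(Y) = -5 + 2*Y**2 (j(Y) = (Y**2 + Y*Y) - 5 = (Y**2 + Y**2) - 5 = 2*Y**2 - 5 = -5 + 2*Y**2)
(513 - 1565)*j(S(-6, 2)) = (513 - 1565)*(-5 + 2*13**2) = -1052*(-5 + 2*169) = -1052*(-5 + 338) = -1052*333 = -350316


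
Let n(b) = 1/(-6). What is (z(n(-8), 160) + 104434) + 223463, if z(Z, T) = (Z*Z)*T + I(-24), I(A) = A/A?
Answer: 2951122/9 ≈ 3.2790e+5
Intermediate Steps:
I(A) = 1
n(b) = -1/6
z(Z, T) = 1 + T*Z**2 (z(Z, T) = (Z*Z)*T + 1 = Z**2*T + 1 = T*Z**2 + 1 = 1 + T*Z**2)
(z(n(-8), 160) + 104434) + 223463 = ((1 + 160*(-1/6)**2) + 104434) + 223463 = ((1 + 160*(1/36)) + 104434) + 223463 = ((1 + 40/9) + 104434) + 223463 = (49/9 + 104434) + 223463 = 939955/9 + 223463 = 2951122/9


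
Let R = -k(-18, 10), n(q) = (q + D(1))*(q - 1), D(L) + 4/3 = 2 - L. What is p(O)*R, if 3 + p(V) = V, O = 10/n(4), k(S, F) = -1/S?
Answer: 23/198 ≈ 0.11616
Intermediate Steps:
D(L) = ⅔ - L (D(L) = -4/3 + (2 - L) = ⅔ - L)
n(q) = (-1 + q)*(-⅓ + q) (n(q) = (q + (⅔ - 1*1))*(q - 1) = (q + (⅔ - 1))*(-1 + q) = (q - ⅓)*(-1 + q) = (-⅓ + q)*(-1 + q) = (-1 + q)*(-⅓ + q))
O = 10/11 (O = 10/(⅓ + 4² - 4/3*4) = 10/(⅓ + 16 - 16/3) = 10/11 ≈ 0.90909)
R = -1/18 (R = -(-1)/(-18) = -(-1)*(-1)/18 = -1*1/18 = -1/18 ≈ -0.055556)
p(V) = -3 + V
p(O)*R = (-3 + 10/11)*(-1/18) = -23/11*(-1/18) = 23/198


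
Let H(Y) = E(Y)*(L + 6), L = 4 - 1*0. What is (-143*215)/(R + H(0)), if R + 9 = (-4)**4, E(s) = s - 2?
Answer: -30745/227 ≈ -135.44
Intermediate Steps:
L = 4 (L = 4 + 0 = 4)
E(s) = -2 + s
H(Y) = -20 + 10*Y (H(Y) = (-2 + Y)*(4 + 6) = (-2 + Y)*10 = -20 + 10*Y)
R = 247 (R = -9 + (-4)**4 = -9 + 256 = 247)
(-143*215)/(R + H(0)) = (-143*215)/(247 + (-20 + 10*0)) = -30745/(247 + (-20 + 0)) = -30745/(247 - 20) = -30745/227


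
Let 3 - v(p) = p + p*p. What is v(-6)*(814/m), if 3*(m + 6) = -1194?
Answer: 10989/202 ≈ 54.401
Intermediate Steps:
m = -404 (m = -6 + (⅓)*(-1194) = -6 - 398 = -404)
v(p) = 3 - p - p² (v(p) = 3 - (p + p*p) = 3 - (p + p²) = 3 + (-p - p²) = 3 - p - p²)
v(-6)*(814/m) = (3 - 1*(-6) - 1*(-6)²)*(814/(-404)) = (3 + 6 - 1*36)*(814*(-1/404)) = (3 + 6 - 36)*(-407/202) = -27*(-407/202) = 10989/202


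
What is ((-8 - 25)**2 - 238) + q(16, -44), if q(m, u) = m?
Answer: 867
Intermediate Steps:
((-8 - 25)**2 - 238) + q(16, -44) = ((-8 - 25)**2 - 238) + 16 = ((-33)**2 - 238) + 16 = (1089 - 238) + 16 = 851 + 16 = 867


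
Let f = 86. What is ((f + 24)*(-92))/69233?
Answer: -10120/69233 ≈ -0.14617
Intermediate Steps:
((f + 24)*(-92))/69233 = ((86 + 24)*(-92))/69233 = (110*(-92))*(1/69233) = -10120*1/69233 = -10120/69233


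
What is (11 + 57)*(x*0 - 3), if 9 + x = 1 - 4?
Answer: -204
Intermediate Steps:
x = -12 (x = -9 + (1 - 4) = -9 - 3 = -12)
(11 + 57)*(x*0 - 3) = (11 + 57)*(-12*0 - 3) = 68*(0 - 3) = 68*(-3) = -204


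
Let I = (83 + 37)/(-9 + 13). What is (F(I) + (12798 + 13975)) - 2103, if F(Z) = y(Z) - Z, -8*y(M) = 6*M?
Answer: 49235/2 ≈ 24618.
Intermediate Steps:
y(M) = -3*M/4
I = 30 (I = 120/4 = 120*(1/4) = 30)
F(Z) = -7*Z/4 (F(Z) = -3*Z/4 - Z = -7*Z/4)
(F(I) + (12798 + 13975)) - 2103 = (-7/4*30 + (12798 + 13975)) - 2103 = (-105/2 + 26773) - 2103 = 53441/2 - 2103 = 49235/2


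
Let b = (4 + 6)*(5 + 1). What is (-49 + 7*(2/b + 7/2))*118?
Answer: -42952/15 ≈ -2863.5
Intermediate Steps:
b = 60 (b = 10*6 = 60)
(-49 + 7*(2/b + 7/2))*118 = (-49 + 7*(2/60 + 7/2))*118 = (-49 + 7*(2*(1/60) + 7*(½)))*118 = (-49 + 7*(1/30 + 7/2))*118 = (-49 + 7*(53/15))*118 = (-49 + 371/15)*118 = -364/15*118 = -42952/15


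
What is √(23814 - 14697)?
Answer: 3*√1013 ≈ 95.483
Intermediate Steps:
√(23814 - 14697) = √9117 = 3*√1013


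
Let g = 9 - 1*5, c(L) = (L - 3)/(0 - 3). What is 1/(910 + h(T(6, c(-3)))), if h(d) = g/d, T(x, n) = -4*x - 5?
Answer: 29/26386 ≈ 0.0010991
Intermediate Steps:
c(L) = 1 - L/3 (c(L) = (-3 + L)/(-3) = (-3 + L)*(-⅓) = 1 - L/3)
T(x, n) = -5 - 4*x
g = 4 (g = 9 - 5 = 4)
h(d) = 4/d
1/(910 + h(T(6, c(-3)))) = 1/(910 + 4/(-5 - 4*6)) = 1/(910 + 4/(-5 - 24)) = 1/(910 + 4/(-29)) = 1/(910 + 4*(-1/29)) = 1/(910 - 4/29) = 1/(26386/29) = 29/26386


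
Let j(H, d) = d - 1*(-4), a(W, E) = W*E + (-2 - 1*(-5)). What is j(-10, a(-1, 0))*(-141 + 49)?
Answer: -644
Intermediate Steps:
a(W, E) = 3 + E*W (a(W, E) = E*W + (-2 + 5) = E*W + 3 = 3 + E*W)
j(H, d) = 4 + d (j(H, d) = d + 4 = 4 + d)
j(-10, a(-1, 0))*(-141 + 49) = (4 + (3 + 0*(-1)))*(-141 + 49) = (4 + (3 + 0))*(-92) = (4 + 3)*(-92) = 7*(-92) = -644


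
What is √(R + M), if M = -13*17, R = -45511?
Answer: 2*I*√11433 ≈ 213.85*I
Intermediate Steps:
M = -221
√(R + M) = √(-45511 - 221) = √(-45732) = 2*I*√11433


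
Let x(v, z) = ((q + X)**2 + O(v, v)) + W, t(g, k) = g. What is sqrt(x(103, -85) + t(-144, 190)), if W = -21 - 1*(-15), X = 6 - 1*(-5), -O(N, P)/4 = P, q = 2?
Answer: I*sqrt(393) ≈ 19.824*I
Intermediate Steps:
O(N, P) = -4*P
X = 11 (X = 6 + 5 = 11)
W = -6 (W = -21 + 15 = -6)
x(v, z) = 163 - 4*v (x(v, z) = ((2 + 11)**2 - 4*v) - 6 = (13**2 - 4*v) - 6 = (169 - 4*v) - 6 = 163 - 4*v)
sqrt(x(103, -85) + t(-144, 190)) = sqrt((163 - 4*103) - 144) = sqrt((163 - 412) - 144) = sqrt(-249 - 144) = sqrt(-393) = I*sqrt(393)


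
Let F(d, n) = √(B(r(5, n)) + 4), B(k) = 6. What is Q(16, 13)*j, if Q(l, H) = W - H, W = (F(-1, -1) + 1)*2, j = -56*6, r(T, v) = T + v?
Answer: 3696 - 672*√10 ≈ 1570.9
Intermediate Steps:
F(d, n) = √10 (F(d, n) = √(6 + 4) = √10)
j = -336
W = 2 + 2*√10 (W = (√10 + 1)*2 = (1 + √10)*2 = 2 + 2*√10 ≈ 8.3246)
Q(l, H) = 2 - H + 2*√10 (Q(l, H) = (2 + 2*√10) - H = 2 - H + 2*√10)
Q(16, 13)*j = (2 - 1*13 + 2*√10)*(-336) = (2 - 13 + 2*√10)*(-336) = (-11 + 2*√10)*(-336) = 3696 - 672*√10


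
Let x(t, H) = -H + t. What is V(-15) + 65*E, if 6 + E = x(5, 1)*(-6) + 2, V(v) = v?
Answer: -1835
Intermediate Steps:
x(t, H) = t - H
E = -28 (E = -6 + ((5 - 1*1)*(-6) + 2) = -6 + ((5 - 1)*(-6) + 2) = -6 + (4*(-6) + 2) = -6 + (-24 + 2) = -6 - 22 = -28)
V(-15) + 65*E = -15 + 65*(-28) = -15 - 1820 = -1835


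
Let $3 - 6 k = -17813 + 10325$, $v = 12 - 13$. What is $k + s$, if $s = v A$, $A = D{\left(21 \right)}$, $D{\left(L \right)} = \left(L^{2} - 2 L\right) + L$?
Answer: $\frac{1657}{2} \approx 828.5$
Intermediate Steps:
$D{\left(L \right)} = L^{2} - L$
$A = 420$ ($A = 21 \left(-1 + 21\right) = 21 \cdot 20 = 420$)
$v = -1$
$s = -420$ ($s = \left(-1\right) 420 = -420$)
$k = \frac{2497}{2}$ ($k = \frac{1}{2} - \frac{-17813 + 10325}{6} = \frac{1}{2} - -1248 = \frac{1}{2} + 1248 = \frac{2497}{2} \approx 1248.5$)
$k + s = \frac{2497}{2} - 420 = \frac{1657}{2}$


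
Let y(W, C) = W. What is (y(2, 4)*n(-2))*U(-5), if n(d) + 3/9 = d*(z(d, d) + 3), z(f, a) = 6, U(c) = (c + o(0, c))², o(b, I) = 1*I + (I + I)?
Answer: -44000/3 ≈ -14667.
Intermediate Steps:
o(b, I) = 3*I (o(b, I) = I + 2*I = 3*I)
U(c) = 16*c² (U(c) = (c + 3*c)² = (4*c)² = 16*c²)
n(d) = -⅓ + 9*d (n(d) = -⅓ + d*(6 + 3) = -⅓ + d*9 = -⅓ + 9*d)
(y(2, 4)*n(-2))*U(-5) = (2*(-⅓ + 9*(-2)))*(16*(-5)²) = (2*(-⅓ - 18))*(16*25) = (2*(-55/3))*400 = -110/3*400 = -44000/3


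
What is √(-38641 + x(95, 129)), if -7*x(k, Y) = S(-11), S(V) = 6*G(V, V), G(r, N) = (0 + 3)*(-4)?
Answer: I*√1892905/7 ≈ 196.55*I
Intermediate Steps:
G(r, N) = -12 (G(r, N) = 3*(-4) = -12)
S(V) = -72 (S(V) = 6*(-12) = -72)
x(k, Y) = 72/7 (x(k, Y) = -⅐*(-72) = 72/7)
√(-38641 + x(95, 129)) = √(-38641 + 72/7) = √(-270415/7) = I*√1892905/7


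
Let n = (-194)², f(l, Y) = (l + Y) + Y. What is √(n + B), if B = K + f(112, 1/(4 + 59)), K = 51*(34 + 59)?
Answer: √18738545/21 ≈ 206.13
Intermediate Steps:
f(l, Y) = l + 2*Y (f(l, Y) = (Y + l) + Y = l + 2*Y)
n = 37636
K = 4743 (K = 51*93 = 4743)
B = 305867/63 (B = 4743 + (112 + 2/(4 + 59)) = 4743 + (112 + 2/63) = 4743 + 7058/63 = 305867/63 ≈ 4855.0)
√(n + B) = √(37636 + 305867/63) = √(2676935/63) = √18738545/21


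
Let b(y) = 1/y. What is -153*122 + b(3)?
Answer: -55997/3 ≈ -18666.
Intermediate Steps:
-153*122 + b(3) = -153*122 + 1/3 = -18666 + ⅓ = -55997/3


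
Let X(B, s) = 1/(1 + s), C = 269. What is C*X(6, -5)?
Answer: -269/4 ≈ -67.250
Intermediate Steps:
C*X(6, -5) = 269/(1 - 5) = 269/(-4) = 269*(-1/4) = -269/4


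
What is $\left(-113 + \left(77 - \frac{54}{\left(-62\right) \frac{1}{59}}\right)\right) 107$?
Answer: $\frac{51039}{31} \approx 1646.4$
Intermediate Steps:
$\left(-113 + \left(77 - \frac{54}{\left(-62\right) \frac{1}{59}}\right)\right) 107 = \left(-113 + \left(77 - \frac{54}{- \frac{62}{59}}\right)\right) 107 = \left(-113 + \left(77 - - \frac{1593}{31}\right)\right) 107 = \left(-113 + \left(77 + \frac{1593}{31}\right)\right) 107 = \left(-113 + \frac{3980}{31}\right) 107 = \frac{477}{31} \cdot 107 = \frac{51039}{31}$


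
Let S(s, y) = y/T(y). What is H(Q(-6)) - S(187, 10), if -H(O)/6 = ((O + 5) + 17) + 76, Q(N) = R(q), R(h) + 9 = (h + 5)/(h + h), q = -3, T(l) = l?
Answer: -533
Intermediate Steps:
R(h) = -9 + (5 + h)/(2*h) (R(h) = -9 + (h + 5)/(h + h) = -9 + (5 + h)/((2*h)) = -9 + (5 + h)*(1/(2*h)) = -9 + (5 + h)/(2*h))
S(s, y) = 1 (S(s, y) = y/y = 1)
Q(N) = -28/3 (Q(N) = (1/2)*(5 - 17*(-3))/(-3) = (1/2)*(-1/3)*(5 + 51) = (1/2)*(-1/3)*56 = -28/3)
H(O) = -588 - 6*O (H(O) = -6*(((O + 5) + 17) + 76) = -6*(((5 + O) + 17) + 76) = -6*((22 + O) + 76) = -6*(98 + O) = -588 - 6*O)
H(Q(-6)) - S(187, 10) = (-588 - 6*(-28/3)) - 1*1 = (-588 + 56) - 1 = -532 - 1 = -533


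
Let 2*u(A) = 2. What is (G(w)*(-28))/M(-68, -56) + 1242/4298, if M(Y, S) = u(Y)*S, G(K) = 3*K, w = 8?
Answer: 26409/2149 ≈ 12.289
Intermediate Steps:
u(A) = 1 (u(A) = (½)*2 = 1)
M(Y, S) = S (M(Y, S) = 1*S = S)
(G(w)*(-28))/M(-68, -56) + 1242/4298 = ((3*8)*(-28))/(-56) + 1242/4298 = (24*(-28))*(-1/56) + 1242*(1/4298) = -672*(-1/56) + 621/2149 = 12 + 621/2149 = 26409/2149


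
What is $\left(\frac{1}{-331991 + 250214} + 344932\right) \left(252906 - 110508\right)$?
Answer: $\frac{1338897392600958}{27259} \approx 4.9118 \cdot 10^{10}$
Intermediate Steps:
$\left(\frac{1}{-331991 + 250214} + 344932\right) \left(252906 - 110508\right) = \left(\frac{1}{-81777} + 344932\right) 142398 = \left(- \frac{1}{81777} + 344932\right) 142398 = \frac{28207504163}{81777} \cdot 142398 = \frac{1338897392600958}{27259}$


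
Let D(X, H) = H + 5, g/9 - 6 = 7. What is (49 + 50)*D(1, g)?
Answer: 12078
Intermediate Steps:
g = 117 (g = 54 + 9*7 = 54 + 63 = 117)
D(X, H) = 5 + H
(49 + 50)*D(1, g) = (49 + 50)*(5 + 117) = 99*122 = 12078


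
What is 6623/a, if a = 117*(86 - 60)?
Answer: 6623/3042 ≈ 2.1772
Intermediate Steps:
a = 3042 (a = 117*26 = 3042)
6623/a = 6623/3042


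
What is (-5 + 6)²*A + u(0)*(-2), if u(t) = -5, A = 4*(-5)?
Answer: -10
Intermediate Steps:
A = -20
(-5 + 6)²*A + u(0)*(-2) = (-5 + 6)²*(-20) - 5*(-2) = 1²*(-20) + 10 = 1*(-20) + 10 = -20 + 10 = -10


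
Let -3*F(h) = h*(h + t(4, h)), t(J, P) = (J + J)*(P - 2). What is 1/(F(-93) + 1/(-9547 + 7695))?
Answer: -1852/48972437 ≈ -3.7817e-5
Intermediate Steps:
t(J, P) = 2*J*(-2 + P) (t(J, P) = (2*J)*(-2 + P) = 2*J*(-2 + P))
F(h) = -h*(-16 + 9*h)/3 (F(h) = -h*(h + 2*4*(-2 + h))/3 = -h*(h + (-16 + 8*h))/3 = -h*(-16 + 9*h)/3)
1/(F(-93) + 1/(-9547 + 7695)) = 1/((⅓)*(-93)*(16 - 9*(-93)) + 1/(-9547 + 7695)) = 1/((⅓)*(-93)*(16 + 837) + 1/(-1852)) = 1/((⅓)*(-93)*853 - 1/1852) = 1/(-26443 - 1/1852) = 1/(-48972437/1852) = -1852/48972437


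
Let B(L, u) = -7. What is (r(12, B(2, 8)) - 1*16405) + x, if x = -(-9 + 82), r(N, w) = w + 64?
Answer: -16421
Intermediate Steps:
r(N, w) = 64 + w
x = -73 (x = -1*73 = -73)
(r(12, B(2, 8)) - 1*16405) + x = ((64 - 7) - 1*16405) - 73 = (57 - 16405) - 73 = -16348 - 73 = -16421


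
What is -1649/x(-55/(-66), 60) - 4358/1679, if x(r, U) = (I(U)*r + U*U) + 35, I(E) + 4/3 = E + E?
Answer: -171368629/56422795 ≈ -3.0372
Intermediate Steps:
I(E) = -4/3 + 2*E (I(E) = -4/3 + (E + E) = -4/3 + 2*E)
x(r, U) = 35 + U² + r*(-4/3 + 2*U) (x(r, U) = ((-4/3 + 2*U)*r + U*U) + 35 = (r*(-4/3 + 2*U) + U²) + 35 = (U² + r*(-4/3 + 2*U)) + 35 = 35 + U² + r*(-4/3 + 2*U))
-1649/x(-55/(-66), 60) - 4358/1679 = -1649/(35 + 60² - (-220)/(3*(-66)) + 2*60*(-55/(-66))) - 4358/1679 = -1649/(35 + 3600 - (-220)*(-1)/(3*66) + 2*60*(-55*(-1/66))) - 4358*1/1679 = -1649/(35 + 3600 - 4/3*⅚ + 2*60*(⅚)) - 4358/1679 = -1649/(35 + 3600 - 10/9 + 100) - 4358/1679 = -1649/33605/9 - 4358/1679 = -1649*9/33605 - 4358/1679 = -14841/33605 - 4358/1679 = -171368629/56422795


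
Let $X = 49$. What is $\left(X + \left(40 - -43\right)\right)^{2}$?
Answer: $17424$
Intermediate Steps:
$\left(X + \left(40 - -43\right)\right)^{2} = \left(49 + \left(40 - -43\right)\right)^{2} = \left(49 + \left(40 + 43\right)\right)^{2} = \left(49 + 83\right)^{2} = 132^{2} = 17424$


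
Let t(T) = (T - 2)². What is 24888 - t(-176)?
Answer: -6796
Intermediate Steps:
t(T) = (-2 + T)²
24888 - t(-176) = 24888 - (-2 - 176)² = 24888 - 1*(-178)² = 24888 - 1*31684 = 24888 - 31684 = -6796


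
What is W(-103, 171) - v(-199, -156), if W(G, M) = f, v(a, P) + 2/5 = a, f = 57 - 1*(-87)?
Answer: 1717/5 ≈ 343.40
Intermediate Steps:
f = 144 (f = 57 + 87 = 144)
v(a, P) = -⅖ + a
W(G, M) = 144
W(-103, 171) - v(-199, -156) = 144 - (-⅖ - 199) = 144 - 1*(-997/5) = 144 + 997/5 = 1717/5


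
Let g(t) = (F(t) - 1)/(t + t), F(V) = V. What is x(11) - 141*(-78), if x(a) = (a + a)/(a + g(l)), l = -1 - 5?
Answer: 1528986/139 ≈ 11000.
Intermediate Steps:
l = -6
g(t) = (-1 + t)/(2*t) (g(t) = (t - 1)/(t + t) = (-1 + t)/((2*t)) = (-1 + t)*(1/(2*t)) = (-1 + t)/(2*t))
x(a) = 2*a/(7/12 + a) (x(a) = (a + a)/(a + (½)*(-1 - 6)/(-6)) = (2*a)/(a + (½)*(-⅙)*(-7)) = (2*a)/(a + 7/12) = (2*a)/(7/12 + a) = 2*a/(7/12 + a))
x(11) - 141*(-78) = 24*11/(7 + 12*11) - 141*(-78) = 24*11/(7 + 132) + 10998 = 24*11/139 + 10998 = 24*11*(1/139) + 10998 = 264/139 + 10998 = 1528986/139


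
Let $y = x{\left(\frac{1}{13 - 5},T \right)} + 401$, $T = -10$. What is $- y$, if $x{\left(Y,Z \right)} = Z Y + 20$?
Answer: $- \frac{1679}{4} \approx -419.75$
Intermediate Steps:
$x{\left(Y,Z \right)} = 20 + Y Z$ ($x{\left(Y,Z \right)} = Y Z + 20 = 20 + Y Z$)
$y = \frac{1679}{4}$ ($y = \left(20 + \frac{1}{13 - 5} \left(-10\right)\right) + 401 = \left(20 + \frac{1}{8} \left(-10\right)\right) + 401 = \left(20 - \frac{5}{4}\right) + 401 = \frac{75}{4} + 401 = \frac{1679}{4} \approx 419.75$)
$- y = \left(-1\right) \frac{1679}{4} = - \frac{1679}{4}$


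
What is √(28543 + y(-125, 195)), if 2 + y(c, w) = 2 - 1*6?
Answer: √28537 ≈ 168.93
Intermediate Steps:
y(c, w) = -6 (y(c, w) = -2 + (2 - 1*6) = -2 + (2 - 6) = -2 - 4 = -6)
√(28543 + y(-125, 195)) = √(28543 - 6) = √28537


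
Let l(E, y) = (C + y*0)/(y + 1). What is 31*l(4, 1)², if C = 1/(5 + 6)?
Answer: 31/484 ≈ 0.064050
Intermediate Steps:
C = 1/11 ≈ 0.090909
l(E, y) = 1/(11*(1 + y)) (l(E, y) = (1/11 + y*0)/(y + 1) = (1/11 + 0)/(1 + y) = 1/(11*(1 + y)))
31*l(4, 1)² = 31*(1/(11*(1 + 1)))² = 31*((1/11)/2)² = 31*((1/11)*(½))² = 31*(1/22)² = 31*(1/484) = 31/484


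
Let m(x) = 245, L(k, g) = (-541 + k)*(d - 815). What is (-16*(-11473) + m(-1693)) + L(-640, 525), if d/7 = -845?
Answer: 8131943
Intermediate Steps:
d = -5915 (d = 7*(-845) = -5915)
L(k, g) = 3640930 - 6730*k (L(k, g) = (-541 + k)*(-5915 - 815) = (-541 + k)*(-6730) = 3640930 - 6730*k)
(-16*(-11473) + m(-1693)) + L(-640, 525) = (-16*(-11473) + 245) + (3640930 - 6730*(-640)) = (183568 + 245) + (3640930 + 4307200) = 183813 + 7948130 = 8131943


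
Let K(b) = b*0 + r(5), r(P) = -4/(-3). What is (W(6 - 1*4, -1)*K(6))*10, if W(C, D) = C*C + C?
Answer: 80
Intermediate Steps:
r(P) = 4/3 (r(P) = -4*(-1/3) = 4/3)
W(C, D) = C + C**2 (W(C, D) = C**2 + C = C + C**2)
K(b) = 4/3 (K(b) = b*0 + 4/3 = 0 + 4/3 = 4/3)
(W(6 - 1*4, -1)*K(6))*10 = (((6 - 1*4)*(1 + (6 - 1*4)))*(4/3))*10 = (((6 - 4)*(1 + (6 - 4)))*(4/3))*10 = ((2*(1 + 2))*(4/3))*10 = ((2*3)*(4/3))*10 = (6*(4/3))*10 = 8*10 = 80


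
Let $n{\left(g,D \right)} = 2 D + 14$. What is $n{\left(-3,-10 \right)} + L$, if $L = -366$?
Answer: $-372$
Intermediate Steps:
$n{\left(g,D \right)} = 14 + 2 D$
$n{\left(-3,-10 \right)} + L = \left(14 + 2 \left(-10\right)\right) - 366 = \left(14 - 20\right) - 366 = -6 - 366 = -372$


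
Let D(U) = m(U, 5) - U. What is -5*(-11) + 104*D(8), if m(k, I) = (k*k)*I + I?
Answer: 33023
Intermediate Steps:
m(k, I) = I + I*k² (m(k, I) = k²*I + I = I*k² + I = I + I*k²)
D(U) = 5 - U + 5*U² (D(U) = 5*(1 + U²) - U = (5 + 5*U²) - U = 5 - U + 5*U²)
-5*(-11) + 104*D(8) = -5*(-11) + 104*(5 - 1*8 + 5*8²) = 55 + 104*(5 - 8 + 5*64) = 55 + 104*(5 - 8 + 320) = 55 + 104*317 = 55 + 32968 = 33023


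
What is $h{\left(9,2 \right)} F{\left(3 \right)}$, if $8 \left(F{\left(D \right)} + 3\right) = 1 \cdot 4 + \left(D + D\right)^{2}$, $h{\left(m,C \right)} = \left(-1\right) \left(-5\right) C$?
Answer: $20$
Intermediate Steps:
$h{\left(m,C \right)} = 5 C$
$F{\left(D \right)} = - \frac{5}{2} + \frac{D^{2}}{2}$ ($F{\left(D \right)} = -3 + \frac{1 \cdot 4 + \left(D + D\right)^{2}}{8} = -3 + \frac{4 + \left(2 D\right)^{2}}{8} = -3 + \frac{4 + 4 D^{2}}{8} = -3 + \left(\frac{1}{2} + \frac{D^{2}}{2}\right) = - \frac{5}{2} + \frac{D^{2}}{2}$)
$h{\left(9,2 \right)} F{\left(3 \right)} = 5 \cdot 2 \left(- \frac{5}{2} + \frac{3^{2}}{2}\right) = 10 \left(- \frac{5}{2} + \frac{1}{2} \cdot 9\right) = 10 \left(- \frac{5}{2} + \frac{9}{2}\right) = 10 \cdot 2 = 20$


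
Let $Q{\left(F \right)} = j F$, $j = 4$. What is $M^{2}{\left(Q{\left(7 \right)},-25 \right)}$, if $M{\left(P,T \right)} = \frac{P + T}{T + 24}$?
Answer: $9$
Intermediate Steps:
$Q{\left(F \right)} = 4 F$
$M{\left(P,T \right)} = \frac{P + T}{24 + T}$
$M^{2}{\left(Q{\left(7 \right)},-25 \right)} = \left(\frac{4 \cdot 7 - 25}{24 - 25}\right)^{2} = \left(\frac{28 - 25}{-1}\right)^{2} = \left(\left(-1\right) 3\right)^{2} = \left(-3\right)^{2} = 9$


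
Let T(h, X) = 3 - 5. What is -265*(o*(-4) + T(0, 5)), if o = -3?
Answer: -2650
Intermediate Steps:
T(h, X) = -2
-265*(o*(-4) + T(0, 5)) = -265*(-3*(-4) - 2) = -265*(12 - 2) = -265*10 = -2650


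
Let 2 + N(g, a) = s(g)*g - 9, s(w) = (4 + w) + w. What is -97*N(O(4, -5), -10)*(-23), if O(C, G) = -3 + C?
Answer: -11155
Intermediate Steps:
s(w) = 4 + 2*w
N(g, a) = -11 + g*(4 + 2*g) (N(g, a) = -2 + ((4 + 2*g)*g - 9) = -2 + (g*(4 + 2*g) - 9) = -2 + (-9 + g*(4 + 2*g)) = -11 + g*(4 + 2*g))
-97*N(O(4, -5), -10)*(-23) = -97*(-11 + 2*(-3 + 4)*(2 + (-3 + 4)))*(-23) = -97*(-11 + 2*1*(2 + 1))*(-23) = -97*(-11 + 2*1*3)*(-23) = -97*(-11 + 6)*(-23) = -97*(-5)*(-23) = 485*(-23) = -11155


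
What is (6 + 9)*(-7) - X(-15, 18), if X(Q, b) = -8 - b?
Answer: -79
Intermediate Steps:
(6 + 9)*(-7) - X(-15, 18) = (6 + 9)*(-7) - (-8 - 1*18) = 15*(-7) - (-8 - 18) = -105 - 1*(-26) = -105 + 26 = -79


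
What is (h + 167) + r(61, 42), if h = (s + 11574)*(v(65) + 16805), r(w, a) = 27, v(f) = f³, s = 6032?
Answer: 5130916774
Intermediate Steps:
h = 5130916580 (h = (6032 + 11574)*(65³ + 16805) = 17606*(274625 + 16805) = 17606*291430 = 5130916580)
(h + 167) + r(61, 42) = (5130916580 + 167) + 27 = 5130916747 + 27 = 5130916774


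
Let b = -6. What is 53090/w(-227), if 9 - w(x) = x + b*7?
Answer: 26545/139 ≈ 190.97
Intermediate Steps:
w(x) = 51 - x (w(x) = 9 - (x - 6*7) = 9 - (x - 42) = 9 - (-42 + x) = 9 + (42 - x) = 51 - x)
53090/w(-227) = 53090/(51 - 1*(-227)) = 53090/(51 + 227) = 53090/278 = 53090*(1/278) = 26545/139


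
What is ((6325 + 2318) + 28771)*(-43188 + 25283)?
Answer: -669897670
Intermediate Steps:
((6325 + 2318) + 28771)*(-43188 + 25283) = (8643 + 28771)*(-17905) = 37414*(-17905) = -669897670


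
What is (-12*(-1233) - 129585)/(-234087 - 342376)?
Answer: 114789/576463 ≈ 0.19913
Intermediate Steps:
(-12*(-1233) - 129585)/(-234087 - 342376) = (14796 - 129585)/(-576463) = -114789*(-1/576463) = 114789/576463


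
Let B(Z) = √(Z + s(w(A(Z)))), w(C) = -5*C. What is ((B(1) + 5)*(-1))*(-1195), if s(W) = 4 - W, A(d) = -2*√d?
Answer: 5975 + 1195*I*√5 ≈ 5975.0 + 2672.1*I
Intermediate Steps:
B(Z) = √(4 + Z - 10*√Z) (B(Z) = √(Z + (4 - (-5)*(-2*√Z))) = √(Z + (4 - 10*√Z)) = √(4 + Z - 10*√Z))
((B(1) + 5)*(-1))*(-1195) = ((√(4 + 1 - 10*√1) + 5)*(-1))*(-1195) = ((√(4 + 1 - 10*1) + 5)*(-1))*(-1195) = ((√(4 + 1 - 10) + 5)*(-1))*(-1195) = ((√(-5) + 5)*(-1))*(-1195) = ((I*√5 + 5)*(-1))*(-1195) = ((5 + I*√5)*(-1))*(-1195) = (-5 - I*√5)*(-1195) = 5975 + 1195*I*√5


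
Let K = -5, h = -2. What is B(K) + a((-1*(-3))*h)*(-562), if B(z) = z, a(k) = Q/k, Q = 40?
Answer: 11225/3 ≈ 3741.7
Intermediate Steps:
a(k) = 40/k
B(K) + a((-1*(-3))*h)*(-562) = -5 + (40/((-1*(-3)*(-2))))*(-562) = -5 + (40/((3*(-2))))*(-562) = -5 + (40/(-6))*(-562) = -5 + (40*(-⅙))*(-562) = -5 - 20/3*(-562) = -5 + 11240/3 = 11225/3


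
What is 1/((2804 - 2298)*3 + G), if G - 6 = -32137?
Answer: -1/30613 ≈ -3.2666e-5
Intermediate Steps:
G = -32131 (G = 6 - 32137 = -32131)
1/((2804 - 2298)*3 + G) = 1/((2804 - 2298)*3 - 32131) = 1/(506*3 - 32131) = 1/(1518 - 32131) = 1/(-30613) = -1/30613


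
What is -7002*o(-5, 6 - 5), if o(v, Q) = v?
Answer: 35010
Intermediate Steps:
-7002*o(-5, 6 - 5) = -7002*(-5) = 35010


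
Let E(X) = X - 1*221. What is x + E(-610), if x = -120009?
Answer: -120840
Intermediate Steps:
E(X) = -221 + X (E(X) = X - 221 = -221 + X)
x + E(-610) = -120009 + (-221 - 610) = -120009 - 831 = -120840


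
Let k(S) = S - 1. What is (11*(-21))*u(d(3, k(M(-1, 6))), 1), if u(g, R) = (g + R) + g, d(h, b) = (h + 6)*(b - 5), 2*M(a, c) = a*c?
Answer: 37191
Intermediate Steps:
M(a, c) = a*c/2 (M(a, c) = (a*c)/2 = a*c/2)
k(S) = -1 + S
d(h, b) = (-5 + b)*(6 + h) (d(h, b) = (6 + h)*(-5 + b) = (-5 + b)*(6 + h))
u(g, R) = R + 2*g (u(g, R) = (R + g) + g = R + 2*g)
(11*(-21))*u(d(3, k(M(-1, 6))), 1) = (11*(-21))*(1 + 2*(-30 - 5*3 + 6*(-1 + (½)*(-1)*6) + (-1 + (½)*(-1)*6)*3)) = -231*(1 + 2*(-30 - 15 + 6*(-1 - 3) + (-1 - 3)*3)) = -231*(1 + 2*(-30 - 15 + 6*(-4) - 4*3)) = -231*(1 + 2*(-30 - 15 - 24 - 12)) = -231*(1 + 2*(-81)) = -231*(1 - 162) = -231*(-161) = 37191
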